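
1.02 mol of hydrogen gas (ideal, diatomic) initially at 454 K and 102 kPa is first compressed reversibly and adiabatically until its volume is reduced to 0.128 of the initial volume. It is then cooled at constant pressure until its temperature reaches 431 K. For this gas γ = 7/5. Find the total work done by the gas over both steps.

V₁ = nRT₁/P₁ = 1.02×8.314×454/102 = 37.7 L.
Step 1 — Adiabatic: TV^(γ−1) = const ⇒ T₂ = 454×(7.81)^0.400 = 1030 K; PV^γ = const ⇒ P₂ = 1810 kPa.
ΔU = nCvΔT = 1.02×20.8×(1030−454) = 12300 J.
Q = 0 for an adiabatic process, so W = −ΔU = -12300 J.
State after step 1: P = 1810 kPa, V = 4.83 L, T = 1030 K.
Step 2 — Isobaric: P stays 1810 kPa; V/T = const ⇒ T₂ = 431 K, V₂ = 2.02 L.
W = PΔV = 1810×(2.02−4.83) kPa·L = -5110 J.
ΔU = nCvΔT = 1.02×20.8×(431−1030) = -12800 J.
Q = ΔU + W = nCpΔT = -17900 J.
Net over both steps: W = -17400 J, Q = -17900 J, ΔU = -488 J.

-17400 J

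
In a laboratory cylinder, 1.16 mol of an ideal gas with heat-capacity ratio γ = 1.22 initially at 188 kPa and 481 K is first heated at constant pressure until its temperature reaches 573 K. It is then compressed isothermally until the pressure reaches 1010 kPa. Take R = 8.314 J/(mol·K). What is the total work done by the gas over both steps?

-8400 J

V₁ = nRT₁/P₁ = 1.16×8.314×481/188 = 24.7 L.
Step 1 — Isobaric: P stays 188 kPa; V/T = const ⇒ T₂ = 573 K, V₂ = 29.4 L.
W = PΔV = 188×(29.4−24.7) kPa·L = 887 J.
ΔU = nCvΔT = 1.16×37.8×(573−481) = 4030 J.
Q = ΔU + W = nCpΔT = 4920 J.
State after step 1: P = 188 kPa, V = 29.4 L, T = 573 K.
Step 2 — Isothermal: T stays 573 K; PV = const ⇒ V₂ = 5.47 L, P₂ = 1010 kPa.
ΔU = 0 (ideal gas, T constant).
W = nRT ln(V₂/V₁) = 1.16×8.314×573×ln(0.186) = -9290 J.
Q = ΔU + W = -9290 J.
Net over both steps: W = -8400 J, Q = -4370 J, ΔU = 4030 J.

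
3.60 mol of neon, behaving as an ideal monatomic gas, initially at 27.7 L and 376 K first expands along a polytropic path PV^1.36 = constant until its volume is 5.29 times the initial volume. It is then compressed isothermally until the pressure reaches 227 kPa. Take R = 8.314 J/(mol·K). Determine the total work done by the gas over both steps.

P₁ = nRT₁/V₁ = 3.60×8.314×376/27.7 = 406 kPa.
Step 1 — Polytropic n=1.36: T₂ = T₁(V₁/V₂)^(n−1) = 376×(0.189)^0.36 = 206 K; P₂ = P₁(V₁/V₂)^n = 42.2 kPa.
W = (P₁V₁−P₂V₂)/(n−1) = (406×27.7−42.2×147)/0.36 = 14100 J.
ΔU = nCvΔT = 3.60×12.5×(206−376) = -7610 J.
Q = ΔU + W = 6490 J.
State after step 1: P = 42.2 kPa, V = 147 L, T = 206 K.
Step 2 — Isothermal: T stays 206 K; PV = const ⇒ V₂ = 27.2 L, P₂ = 227 kPa.
ΔU = 0 (ideal gas, T constant).
W = nRT ln(V₂/V₁) = 3.60×8.314×206×ln(0.186) = -10400 J.
Q = ΔU + W = -10400 J.
Net over both steps: W = 3700 J, Q = -3910 J, ΔU = -7610 J.

3700 J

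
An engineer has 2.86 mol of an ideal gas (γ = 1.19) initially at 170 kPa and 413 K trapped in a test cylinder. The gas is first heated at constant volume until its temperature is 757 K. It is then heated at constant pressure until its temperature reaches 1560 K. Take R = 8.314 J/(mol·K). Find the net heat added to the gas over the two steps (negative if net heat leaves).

163000 J

V₁ = nRT₁/P₁ = 2.86×8.314×413/170 = 57.8 L.
Step 1 — Isochoric: V stays 57.8 L; P/T = const ⇒ T₂ = 757 K, P₂ = 312 kPa.
W = 0 (no volume change).
ΔU = nCvΔT = 2.86×43.8×(757−413) = 43100 J.
Q = ΔU = 43100 J.
State after step 1: P = 312 kPa, V = 57.8 L, T = 757 K.
Step 2 — Isobaric: P stays 312 kPa; V/T = const ⇒ T₂ = 1560 K, V₂ = 119 L.
W = PΔV = 312×(119−57.8) kPa·L = 19100 J.
ΔU = nCvΔT = 2.86×43.8×(1560−757) = 100000 J.
Q = ΔU + W = nCpΔT = 120000 J.
Net over both steps: W = 19100 J, Q = 163000 J, ΔU = 144000 J.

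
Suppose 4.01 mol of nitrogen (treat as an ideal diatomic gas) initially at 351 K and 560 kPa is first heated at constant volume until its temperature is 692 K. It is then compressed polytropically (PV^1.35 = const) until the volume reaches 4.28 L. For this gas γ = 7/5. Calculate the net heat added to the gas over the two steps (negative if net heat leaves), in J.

V₁ = nRT₁/P₁ = 4.01×8.314×351/560 = 20.9 L.
Step 1 — Isochoric: V stays 20.9 L; P/T = const ⇒ T₂ = 692 K, P₂ = 1100 kPa.
W = 0 (no volume change).
ΔU = nCvΔT = 4.01×20.8×(692−351) = 28400 J.
Q = ΔU = 28400 J.
State after step 1: P = 1100 kPa, V = 20.9 L, T = 692 K.
Step 2 — Polytropic n=1.35: T₂ = T₁(V₁/V₂)^(n−1) = 692×(4.88)^0.35 = 1210 K; P₂ = P₁(V₁/V₂)^n = 9390 kPa.
W = (P₁V₁−P₂V₂)/(n−1) = (1100×20.9−9390×4.28)/0.35 = -48900 J.
ΔU = nCvΔT = 4.01×20.8×(1210−692) = 42800 J.
Q = ΔU + W = -6110 J.
Net over both steps: W = -48900 J, Q = 22300 J, ΔU = 71200 J.

22300 J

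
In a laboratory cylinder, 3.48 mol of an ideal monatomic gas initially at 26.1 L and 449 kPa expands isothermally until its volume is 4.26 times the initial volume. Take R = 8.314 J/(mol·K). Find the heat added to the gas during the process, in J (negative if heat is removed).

T₁ = P₁V₁/(nR) = 449×26.1/(3.48×8.314) = 405 K.
Isothermal: T stays 405 K; PV = const ⇒ V₂ = 111 L, P₂ = 105 kPa.
ΔU = 0 (ideal gas, T constant).
W = nRT ln(V₂/V₁) = 3.48×8.314×405×ln(4.26) = 17000 J.
Q = ΔU + W = 17000 J.

17000 J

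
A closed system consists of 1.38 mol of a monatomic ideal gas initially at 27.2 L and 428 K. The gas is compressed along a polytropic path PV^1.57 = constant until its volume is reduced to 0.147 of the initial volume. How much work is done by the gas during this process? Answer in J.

-17100 J

P₁ = nRT₁/V₁ = 1.38×8.314×428/27.2 = 181 kPa.
Polytropic n=1.57: T₂ = T₁(V₁/V₂)^(n−1) = 428×(6.80)^0.57 = 1280 K; P₂ = P₁(V₁/V₂)^n = 3660 kPa.
W = (P₁V₁−P₂V₂)/(n−1) = (181×27.2−3660×4.00)/0.57 = -17100 J.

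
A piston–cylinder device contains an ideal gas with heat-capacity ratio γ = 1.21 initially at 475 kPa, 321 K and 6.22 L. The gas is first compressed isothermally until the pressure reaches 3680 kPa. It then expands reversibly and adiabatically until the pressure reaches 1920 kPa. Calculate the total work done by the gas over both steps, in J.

n = P₁V₁/(RT₁) = 475×6.22/(8.314×321) = 1.11 mol.
Step 1 — Isothermal: T stays 321 K; PV = const ⇒ V₂ = 0.803 L, P₂ = 3680 kPa.
ΔU = 0 (ideal gas, T constant).
W = nRT ln(V₂/V₁) = 1.11×8.314×321×ln(0.129) = -6050 J.
Q = ΔU + W = -6050 J.
State after step 1: P = 3680 kPa, V = 0.803 L, T = 321 K.
Step 2 — Adiabatic: T₂/T₁ = (P₂/P₁)^((γ−1)/γ) ⇒ T₂ = 321×(0.522)^0.174 = 287 K; V₂ = 1.37 L.
ΔU = nCvΔT = 1.11×39.6×(287−321) = -1500 J.
Q = 0 for an adiabatic process, so W = −ΔU = 1500 J.
Net over both steps: W = -4550 J, Q = -6050 J, ΔU = -1500 J.

-4550 J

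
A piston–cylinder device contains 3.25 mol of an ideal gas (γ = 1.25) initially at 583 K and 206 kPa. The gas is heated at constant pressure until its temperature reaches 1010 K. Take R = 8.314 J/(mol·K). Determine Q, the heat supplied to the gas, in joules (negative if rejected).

V₁ = nRT₁/P₁ = 3.25×8.314×583/206 = 76.5 L.
Isobaric: P stays 206 kPa; V/T = const ⇒ T₂ = 1010 K, V₂ = 132 L.
W = PΔV = 206×(132−76.5) kPa·L = 11500 J.
ΔU = nCvΔT = 3.25×33.3×(1010−583) = 46200 J.
Q = ΔU + W = nCpΔT = 57700 J.

57700 J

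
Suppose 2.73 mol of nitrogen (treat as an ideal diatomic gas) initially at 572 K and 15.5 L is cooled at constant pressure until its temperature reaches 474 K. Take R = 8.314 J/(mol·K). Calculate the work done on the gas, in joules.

P₁ = nRT₁/V₁ = 2.73×8.314×572/15.5 = 838 kPa.
Isobaric: P stays 838 kPa; V/T = const ⇒ T₂ = 474 K, V₂ = 12.8 L.
W = PΔV = 838×(12.8−15.5) kPa·L = -2220 J.
Work done on the gas = −W_by = 2220 J.

2220 J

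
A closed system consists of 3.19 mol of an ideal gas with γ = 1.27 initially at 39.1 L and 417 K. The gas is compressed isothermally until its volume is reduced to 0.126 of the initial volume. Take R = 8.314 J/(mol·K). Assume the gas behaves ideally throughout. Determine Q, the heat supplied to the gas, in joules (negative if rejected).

-22900 J

P₁ = nRT₁/V₁ = 3.19×8.314×417/39.1 = 283 kPa.
Isothermal: T stays 417 K; PV = const ⇒ V₂ = 4.93 L, P₂ = 2240 kPa.
ΔU = 0 (ideal gas, T constant).
W = nRT ln(V₂/V₁) = 3.19×8.314×417×ln(0.126) = -22900 J.
Q = ΔU + W = -22900 J.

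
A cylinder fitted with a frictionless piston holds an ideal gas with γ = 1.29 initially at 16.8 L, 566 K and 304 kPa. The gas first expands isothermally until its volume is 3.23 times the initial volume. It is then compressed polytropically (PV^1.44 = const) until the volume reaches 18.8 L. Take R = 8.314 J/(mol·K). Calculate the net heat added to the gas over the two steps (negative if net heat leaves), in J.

9560 J

n = P₁V₁/(RT₁) = 304×16.8/(8.314×566) = 1.09 mol.
Step 1 — Isothermal: T stays 566 K; PV = const ⇒ V₂ = 54.3 L, P₂ = 94.1 kPa.
ΔU = 0 (ideal gas, T constant).
W = nRT ln(V₂/V₁) = 1.09×8.314×566×ln(3.23) = 5990 J.
Q = ΔU + W = 5990 J.
State after step 1: P = 94.1 kPa, V = 54.3 L, T = 566 K.
Step 2 — Polytropic n=1.44: T₂ = T₁(V₁/V₂)^(n−1) = 566×(2.89)^0.44 = 902 K; P₂ = P₁(V₁/V₂)^n = 433 kPa.
W = (P₁V₁−P₂V₂)/(n−1) = (94.1×54.3−433×18.8)/0.44 = -6900 J.
ΔU = nCvΔT = 1.09×28.7×(902−566) = 10500 J.
Q = ΔU + W = 3570 J.
Net over both steps: W = -909 J, Q = 9560 J, ΔU = 10500 J.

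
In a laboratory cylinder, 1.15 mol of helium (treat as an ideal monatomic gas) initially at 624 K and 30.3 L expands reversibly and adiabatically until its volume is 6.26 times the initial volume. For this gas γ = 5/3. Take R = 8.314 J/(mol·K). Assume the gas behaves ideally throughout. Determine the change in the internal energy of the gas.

-6310 J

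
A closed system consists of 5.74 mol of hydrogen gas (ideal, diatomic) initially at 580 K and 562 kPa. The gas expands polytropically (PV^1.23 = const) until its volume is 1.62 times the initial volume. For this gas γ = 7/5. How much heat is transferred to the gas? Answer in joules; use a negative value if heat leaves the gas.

5370 J

V₁ = nRT₁/P₁ = 5.74×8.314×580/562 = 49.3 L.
Polytropic n=1.23: T₂ = T₁(V₁/V₂)^(n−1) = 580×(0.617)^0.23 = 519 K; P₂ = P₁(V₁/V₂)^n = 310 kPa.
W = (P₁V₁−P₂V₂)/(n−1) = (562×49.3−310×79.8)/0.23 = 12600 J.
ΔU = nCvΔT = 5.74×20.8×(519−580) = -7270 J.
Q = ΔU + W = 5370 J.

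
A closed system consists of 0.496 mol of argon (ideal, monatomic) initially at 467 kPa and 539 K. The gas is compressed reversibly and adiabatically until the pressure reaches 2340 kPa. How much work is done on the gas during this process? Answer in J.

3020 J

V₁ = nRT₁/P₁ = 0.496×8.314×539/467 = 4.76 L.
Adiabatic: T₂/T₁ = (P₂/P₁)^((γ−1)/γ) ⇒ T₂ = 539×(5.01)^0.400 = 1030 K; V₂ = 1.81 L.
ΔU = nCvΔT = 0.496×12.5×(1030−539) = 3020 J.
Q = 0 for an adiabatic process, so W = −ΔU = -3020 J.
Work done on the gas = −W_by = 3020 J.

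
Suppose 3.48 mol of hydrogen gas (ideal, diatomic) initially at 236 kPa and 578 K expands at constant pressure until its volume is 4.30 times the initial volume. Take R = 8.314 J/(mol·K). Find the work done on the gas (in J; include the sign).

V₁ = nRT₁/P₁ = 3.48×8.314×578/236 = 70.9 L.
Isobaric: P stays 236 kPa; V/T = const ⇒ T₂ = 2490 K, V₂ = 305 L.
W = PΔV = 236×(305−70.9) kPa·L = 55200 J.
Work done on the gas = −W_by = -55200 J.

-55200 J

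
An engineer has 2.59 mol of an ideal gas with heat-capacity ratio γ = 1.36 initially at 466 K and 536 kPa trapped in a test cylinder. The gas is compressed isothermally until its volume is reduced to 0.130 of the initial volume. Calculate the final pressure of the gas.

4120 kPa

V₁ = nRT₁/P₁ = 2.59×8.314×466/536 = 18.7 L.
Isothermal: T stays 466 K; PV = const ⇒ V₂ = 2.43 L, P₂ = 4120 kPa.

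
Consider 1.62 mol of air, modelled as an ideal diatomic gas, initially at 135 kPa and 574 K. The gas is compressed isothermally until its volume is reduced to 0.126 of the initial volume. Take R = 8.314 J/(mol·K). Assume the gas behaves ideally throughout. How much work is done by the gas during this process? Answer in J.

-16000 J

V₁ = nRT₁/P₁ = 1.62×8.314×574/135 = 57.3 L.
Isothermal: T stays 574 K; PV = const ⇒ V₂ = 7.22 L, P₂ = 1070 kPa.
W = nRT ln(V₂/V₁) = 1.62×8.314×574×ln(0.126) = -16000 J.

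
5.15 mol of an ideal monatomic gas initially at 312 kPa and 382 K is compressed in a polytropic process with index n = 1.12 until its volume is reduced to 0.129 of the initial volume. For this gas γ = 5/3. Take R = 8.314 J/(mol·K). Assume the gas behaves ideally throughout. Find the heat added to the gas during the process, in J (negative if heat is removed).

V₁ = nRT₁/P₁ = 5.15×8.314×382/312 = 52.4 L.
Polytropic n=1.12: T₂ = T₁(V₁/V₂)^(n−1) = 382×(7.75)^0.12 = 488 K; P₂ = P₁(V₁/V₂)^n = 3090 kPa.
W = (P₁V₁−P₂V₂)/(n−1) = (312×52.4−3090×6.76)/0.12 = -38000 J.
ΔU = nCvΔT = 5.15×12.5×(488−382) = 6830 J.
Q = ΔU + W = -31100 J.

-31100 J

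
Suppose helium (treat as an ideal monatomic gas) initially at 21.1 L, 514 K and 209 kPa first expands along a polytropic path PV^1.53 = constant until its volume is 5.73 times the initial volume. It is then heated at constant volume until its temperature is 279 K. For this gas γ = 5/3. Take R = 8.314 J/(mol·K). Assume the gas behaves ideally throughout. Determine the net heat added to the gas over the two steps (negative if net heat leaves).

2000 J

n = P₁V₁/(RT₁) = 209×21.1/(8.314×514) = 1.03 mol.
Step 1 — Polytropic n=1.53: T₂ = T₁(V₁/V₂)^(n−1) = 514×(0.175)^0.53 = 204 K; P₂ = P₁(V₁/V₂)^n = 14.5 kPa.
W = (P₁V₁−P₂V₂)/(n−1) = (209×21.1−14.5×121)/0.53 = 5020 J.
ΔU = nCvΔT = 1.03×12.5×(204−514) = -3990 J.
Q = ΔU + W = 1030 J.
State after step 1: P = 14.5 kPa, V = 121 L, T = 204 K.
Step 2 — Isochoric: V stays 121 L; P/T = const ⇒ T₂ = 279 K, P₂ = 19.8 kPa.
W = 0 (no volume change).
ΔU = nCvΔT = 1.03×12.5×(279−204) = 968 J.
Q = ΔU = 968 J.
Net over both steps: W = 5020 J, Q = 2000 J, ΔU = -3020 J.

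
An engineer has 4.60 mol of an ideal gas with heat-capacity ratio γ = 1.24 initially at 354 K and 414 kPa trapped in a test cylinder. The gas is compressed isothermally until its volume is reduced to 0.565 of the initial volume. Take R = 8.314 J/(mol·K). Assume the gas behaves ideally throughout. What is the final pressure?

V₁ = nRT₁/P₁ = 4.60×8.314×354/414 = 32.7 L.
Isothermal: T stays 354 K; PV = const ⇒ V₂ = 18.5 L, P₂ = 733 kPa.

733 kPa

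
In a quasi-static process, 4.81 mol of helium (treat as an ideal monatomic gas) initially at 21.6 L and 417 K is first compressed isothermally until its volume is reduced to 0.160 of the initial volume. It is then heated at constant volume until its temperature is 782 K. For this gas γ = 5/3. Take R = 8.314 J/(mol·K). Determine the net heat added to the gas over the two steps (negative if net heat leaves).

P₁ = nRT₁/V₁ = 4.81×8.314×417/21.6 = 772 kPa.
Step 1 — Isothermal: T stays 417 K; PV = const ⇒ V₂ = 3.46 L, P₂ = 4830 kPa.
ΔU = 0 (ideal gas, T constant).
W = nRT ln(V₂/V₁) = 4.81×8.314×417×ln(0.160) = -30600 J.
Q = ΔU + W = -30600 J.
State after step 1: P = 4830 kPa, V = 3.46 L, T = 417 K.
Step 2 — Isochoric: V stays 3.46 L; P/T = const ⇒ T₂ = 782 K, P₂ = 9050 kPa.
W = 0 (no volume change).
ΔU = nCvΔT = 4.81×12.5×(782−417) = 21900 J.
Q = ΔU = 21900 J.
Net over both steps: W = -30600 J, Q = -8670 J, ΔU = 21900 J.

-8670 J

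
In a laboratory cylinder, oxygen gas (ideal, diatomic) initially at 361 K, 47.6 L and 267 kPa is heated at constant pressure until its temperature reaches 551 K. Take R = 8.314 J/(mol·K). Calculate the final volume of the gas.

Isobaric: P stays 267 kPa; V/T = const ⇒ T₂ = 551 K, V₂ = 72.7 L.

72.7 L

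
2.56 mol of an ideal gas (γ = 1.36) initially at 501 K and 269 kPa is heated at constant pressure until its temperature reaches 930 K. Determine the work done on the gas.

-9130 J

V₁ = nRT₁/P₁ = 2.56×8.314×501/269 = 39.6 L.
Isobaric: P stays 269 kPa; V/T = const ⇒ T₂ = 930 K, V₂ = 73.6 L.
W = PΔV = 269×(73.6−39.6) kPa·L = 9130 J.
Work done on the gas = −W_by = -9130 J.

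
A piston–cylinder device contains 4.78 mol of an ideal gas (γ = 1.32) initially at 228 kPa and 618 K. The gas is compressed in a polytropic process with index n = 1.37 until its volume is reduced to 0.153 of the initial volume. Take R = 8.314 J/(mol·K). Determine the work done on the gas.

V₁ = nRT₁/P₁ = 4.78×8.314×618/228 = 108 L.
Polytropic n=1.37: T₂ = T₁(V₁/V₂)^(n−1) = 618×(6.54)^0.37 = 1240 K; P₂ = P₁(V₁/V₂)^n = 2980 kPa.
W = (P₁V₁−P₂V₂)/(n−1) = (228×108−2980×16.5)/0.37 = -66600 J.
Work done on the gas = −W_by = 66600 J.

66600 J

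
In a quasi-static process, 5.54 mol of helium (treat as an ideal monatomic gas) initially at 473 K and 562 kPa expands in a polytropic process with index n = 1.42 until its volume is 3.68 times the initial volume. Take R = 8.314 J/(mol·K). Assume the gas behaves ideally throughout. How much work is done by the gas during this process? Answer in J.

V₁ = nRT₁/P₁ = 5.54×8.314×473/562 = 38.8 L.
Polytropic n=1.42: T₂ = T₁(V₁/V₂)^(n−1) = 473×(0.272)^0.42 = 274 K; P₂ = P₁(V₁/V₂)^n = 88.4 kPa.
W = (P₁V₁−P₂V₂)/(n−1) = (562×38.8−88.4×143)/0.42 = 21900 J.

21900 J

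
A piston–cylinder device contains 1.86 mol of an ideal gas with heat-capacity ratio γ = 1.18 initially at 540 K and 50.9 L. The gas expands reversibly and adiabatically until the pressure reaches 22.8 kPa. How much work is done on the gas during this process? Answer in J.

-12100 J

P₁ = nRT₁/V₁ = 1.86×8.314×540/50.9 = 164 kPa.
Adiabatic: T₂/T₁ = (P₂/P₁)^((γ−1)/γ) ⇒ T₂ = 540×(0.139)^0.153 = 400 K; V₂ = 271 L.
ΔU = nCvΔT = 1.86×46.2×(400−540) = -12100 J.
Q = 0 for an adiabatic process, so W = −ΔU = 12100 J.
Work done on the gas = −W_by = -12100 J.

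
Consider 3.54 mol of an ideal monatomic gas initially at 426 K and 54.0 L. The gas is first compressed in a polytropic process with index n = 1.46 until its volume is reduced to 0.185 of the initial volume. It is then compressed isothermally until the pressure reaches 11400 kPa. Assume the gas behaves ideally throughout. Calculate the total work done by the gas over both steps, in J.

P₁ = nRT₁/V₁ = 3.54×8.314×426/54.0 = 232 kPa.
Step 1 — Polytropic n=1.46: T₂ = T₁(V₁/V₂)^(n−1) = 426×(5.41)^0.46 = 926 K; P₂ = P₁(V₁/V₂)^n = 2730 kPa.
W = (P₁V₁−P₂V₂)/(n−1) = (232×54.0−2730×9.99)/0.46 = -32000 J.
ΔU = nCvΔT = 3.54×12.5×(926−426) = 22100 J.
Q = ΔU + W = -9910 J.
State after step 1: P = 2730 kPa, V = 9.99 L, T = 926 K.
Step 2 — Isothermal: T stays 926 K; PV = const ⇒ V₂ = 2.39 L, P₂ = 11400 kPa.
ΔU = 0 (ideal gas, T constant).
W = nRT ln(V₂/V₁) = 3.54×8.314×926×ln(0.239) = -39000 J.
Q = ΔU + W = -39000 J.
Net over both steps: W = -70900 J, Q = -48900 J, ΔU = 22100 J.

-70900 J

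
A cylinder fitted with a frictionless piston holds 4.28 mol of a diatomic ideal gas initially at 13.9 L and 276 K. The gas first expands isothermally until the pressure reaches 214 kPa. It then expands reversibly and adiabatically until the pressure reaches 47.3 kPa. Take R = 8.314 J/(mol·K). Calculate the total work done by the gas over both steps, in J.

P₁ = nRT₁/V₁ = 4.28×8.314×276/13.9 = 707 kPa.
Step 1 — Isothermal: T stays 276 K; PV = const ⇒ V₂ = 45.9 L, P₂ = 214 kPa.
ΔU = 0 (ideal gas, T constant).
W = nRT ln(V₂/V₁) = 4.28×8.314×276×ln(3.30) = 11700 J.
Q = ΔU + W = 11700 J.
State after step 1: P = 214 kPa, V = 45.9 L, T = 276 K.
Step 2 — Adiabatic: T₂/T₁ = (P₂/P₁)^((γ−1)/γ) ⇒ T₂ = 276×(0.221)^0.286 = 179 K; V₂ = 135 L.
ΔU = nCvΔT = 4.28×20.8×(179−276) = -8600 J.
Q = 0 for an adiabatic process, so W = −ΔU = 8600 J.
Net over both steps: W = 20300 J, Q = 11700 J, ΔU = -8600 J.

20300 J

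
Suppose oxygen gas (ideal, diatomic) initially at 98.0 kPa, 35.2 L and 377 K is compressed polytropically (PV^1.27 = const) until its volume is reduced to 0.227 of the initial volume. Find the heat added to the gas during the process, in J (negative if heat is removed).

n = P₁V₁/(RT₁) = 98.0×35.2/(8.314×377) = 1.10 mol.
Polytropic n=1.27: T₂ = T₁(V₁/V₂)^(n−1) = 377×(4.41)^0.27 = 563 K; P₂ = P₁(V₁/V₂)^n = 644 kPa.
W = (P₁V₁−P₂V₂)/(n−1) = (98.0×35.2−644×7.99)/0.27 = -6290 J.
ΔU = nCvΔT = 1.10×20.8×(563−377) = 4250 J.
Q = ΔU + W = -2040 J.

-2040 J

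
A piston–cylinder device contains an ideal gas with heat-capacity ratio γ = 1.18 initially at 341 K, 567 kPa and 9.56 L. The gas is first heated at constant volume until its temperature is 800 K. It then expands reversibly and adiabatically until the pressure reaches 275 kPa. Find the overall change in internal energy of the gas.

n = P₁V₁/(RT₁) = 567×9.56/(8.314×341) = 1.91 mol.
Step 1 — Isochoric: V stays 9.56 L; P/T = const ⇒ T₂ = 800 K, P₂ = 1330 kPa.
W = 0 (no volume change).
ΔU = nCvΔT = 1.91×46.2×(800−341) = 40500 J.
Q = ΔU = 40500 J.
State after step 1: P = 1330 kPa, V = 9.56 L, T = 800 K.
Step 2 — Adiabatic: T₂/T₁ = (P₂/P₁)^((γ−1)/γ) ⇒ T₂ = 800×(0.207)^0.153 = 629 K; V₂ = 36.4 L.
ΔU = nCvΔT = 1.91×46.2×(629−800) = -15100 J.
Q = 0 for an adiabatic process, so W = −ΔU = 15100 J.
Net over both steps: W = 15100 J, Q = 40500 J, ΔU = 25400 J.

25400 J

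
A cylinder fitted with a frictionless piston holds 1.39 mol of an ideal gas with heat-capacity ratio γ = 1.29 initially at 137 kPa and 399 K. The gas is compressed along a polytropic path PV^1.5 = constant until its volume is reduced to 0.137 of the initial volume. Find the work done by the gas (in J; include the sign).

-15700 J

V₁ = nRT₁/P₁ = 1.39×8.314×399/137 = 33.7 L.
Polytropic n=1.5: T₂ = T₁(V₁/V₂)^(n−1) = 399×(7.30)^0.50 = 1080 K; P₂ = P₁(V₁/V₂)^n = 2700 kPa.
W = (P₁V₁−P₂V₂)/(n−1) = (137×33.7−2700×4.61)/0.50 = -15700 J.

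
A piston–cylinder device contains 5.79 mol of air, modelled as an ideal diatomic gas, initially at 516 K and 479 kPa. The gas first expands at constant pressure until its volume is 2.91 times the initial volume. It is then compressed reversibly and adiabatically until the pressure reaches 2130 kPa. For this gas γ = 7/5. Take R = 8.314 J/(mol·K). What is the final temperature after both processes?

2300 K

V₁ = nRT₁/P₁ = 5.79×8.314×516/479 = 51.9 L.
Step 1 — Isobaric: P stays 479 kPa; V/T = const ⇒ T₂ = 1500 K, V₂ = 151 L.
W = PΔV = 479×(151−51.9) kPa·L = 47400 J.
ΔU = nCvΔT = 5.79×20.8×(1500−516) = 119000 J.
Q = ΔU + W = nCpΔT = 166000 J.
State after step 1: P = 479 kPa, V = 151 L, T = 1500 K.
Step 2 — Adiabatic: T₂/T₁ = (P₂/P₁)^((γ−1)/γ) ⇒ T₂ = 1500×(4.45)^0.286 = 2300 K; V₂ = 52.0 L.
ΔU = nCvΔT = 5.79×20.8×(2300−1500) = 96100 J.
Q = 0 for an adiabatic process, so W = −ΔU = -96100 J.
Net over both steps: W = -48600 J, Q = 166000 J, ΔU = 215000 J.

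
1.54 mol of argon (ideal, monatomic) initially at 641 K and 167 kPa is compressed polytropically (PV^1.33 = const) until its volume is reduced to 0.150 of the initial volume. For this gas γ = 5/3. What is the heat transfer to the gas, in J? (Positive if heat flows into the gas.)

-10900 J

V₁ = nRT₁/P₁ = 1.54×8.314×641/167 = 49.1 L.
Polytropic n=1.33: T₂ = T₁(V₁/V₂)^(n−1) = 641×(6.67)^0.33 = 1200 K; P₂ = P₁(V₁/V₂)^n = 2080 kPa.
W = (P₁V₁−P₂V₂)/(n−1) = (167×49.1−2080×7.37)/0.33 = -21600 J.
ΔU = nCvΔT = 1.54×12.5×(1200−641) = 10700 J.
Q = ΔU + W = -10900 J.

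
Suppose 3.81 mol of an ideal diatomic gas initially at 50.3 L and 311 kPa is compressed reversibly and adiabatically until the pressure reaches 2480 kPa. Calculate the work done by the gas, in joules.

-31700 J

T₁ = P₁V₁/(nR) = 311×50.3/(3.81×8.314) = 494 K.
Adiabatic: T₂/T₁ = (P₂/P₁)^((γ−1)/γ) ⇒ T₂ = 494×(7.97)^0.286 = 894 K; V₂ = 11.4 L.
ΔU = nCvΔT = 3.81×20.8×(894−494) = 31700 J.
Q = 0 for an adiabatic process, so W = −ΔU = -31700 J.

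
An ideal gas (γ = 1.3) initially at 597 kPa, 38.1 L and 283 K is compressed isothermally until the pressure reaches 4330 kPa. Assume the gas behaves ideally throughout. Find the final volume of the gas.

5.25 L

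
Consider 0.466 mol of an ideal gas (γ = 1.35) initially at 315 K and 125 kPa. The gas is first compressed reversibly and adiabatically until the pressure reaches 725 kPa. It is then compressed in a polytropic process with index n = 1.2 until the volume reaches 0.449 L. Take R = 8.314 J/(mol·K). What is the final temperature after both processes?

V₁ = nRT₁/P₁ = 0.466×8.314×315/125 = 9.76 L.
Step 1 — Adiabatic: T₂/T₁ = (P₂/P₁)^((γ−1)/γ) ⇒ T₂ = 315×(5.80)^0.259 = 497 K; V₂ = 2.66 L.
ΔU = nCvΔT = 0.466×23.8×(497−315) = 2010 J.
Q = 0 for an adiabatic process, so W = −ΔU = -2010 J.
State after step 1: P = 725 kPa, V = 2.66 L, T = 497 K.
Step 2 — Polytropic n=1.2: T₂ = T₁(V₁/V₂)^(n−1) = 497×(5.91)^0.20 = 709 K; P₂ = P₁(V₁/V₂)^n = 6120 kPa.
W = (P₁V₁−P₂V₂)/(n−1) = (725×2.66−6120×0.449)/0.20 = -4110 J.
ΔU = nCvΔT = 0.466×23.8×(709−497) = 2350 J.
Q = ΔU + W = -1760 J.
Net over both steps: W = -6120 J, Q = -1760 J, ΔU = 4360 J.

709 K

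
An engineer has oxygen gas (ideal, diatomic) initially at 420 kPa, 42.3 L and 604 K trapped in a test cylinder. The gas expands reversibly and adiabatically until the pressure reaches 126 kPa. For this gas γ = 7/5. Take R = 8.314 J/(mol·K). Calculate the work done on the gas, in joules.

-12900 J

n = P₁V₁/(RT₁) = 420×42.3/(8.314×604) = 3.54 mol.
Adiabatic: T₂/T₁ = (P₂/P₁)^((γ−1)/γ) ⇒ T₂ = 604×(0.300)^0.286 = 428 K; V₂ = 100 L.
ΔU = nCvΔT = 3.54×20.8×(428−604) = -12900 J.
Q = 0 for an adiabatic process, so W = −ΔU = 12900 J.
Work done on the gas = −W_by = -12900 J.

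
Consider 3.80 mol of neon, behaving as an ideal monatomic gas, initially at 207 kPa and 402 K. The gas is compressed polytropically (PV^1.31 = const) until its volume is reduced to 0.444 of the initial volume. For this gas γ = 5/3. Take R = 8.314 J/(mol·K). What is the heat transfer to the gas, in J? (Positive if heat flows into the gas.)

-6270 J

V₁ = nRT₁/P₁ = 3.80×8.314×402/207 = 61.4 L.
Polytropic n=1.31: T₂ = T₁(V₁/V₂)^(n−1) = 402×(2.25)^0.31 = 517 K; P₂ = P₁(V₁/V₂)^n = 600 kPa.
W = (P₁V₁−P₂V₂)/(n−1) = (207×61.4−600×27.2)/0.31 = -11700 J.
ΔU = nCvΔT = 3.80×12.5×(517−402) = 5450 J.
Q = ΔU + W = -6270 J.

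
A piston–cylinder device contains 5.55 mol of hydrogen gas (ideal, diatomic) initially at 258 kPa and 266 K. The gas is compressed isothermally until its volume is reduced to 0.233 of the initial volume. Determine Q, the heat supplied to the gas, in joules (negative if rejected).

-17900 J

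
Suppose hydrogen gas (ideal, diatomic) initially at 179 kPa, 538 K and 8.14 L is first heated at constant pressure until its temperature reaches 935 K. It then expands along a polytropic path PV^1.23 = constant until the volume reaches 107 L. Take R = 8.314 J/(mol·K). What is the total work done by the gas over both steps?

5170 J

n = P₁V₁/(RT₁) = 179×8.14/(8.314×538) = 0.326 mol.
Step 1 — Isobaric: P stays 179 kPa; V/T = const ⇒ T₂ = 935 K, V₂ = 14.1 L.
W = PΔV = 179×(14.1−8.14) kPa·L = 1080 J.
ΔU = nCvΔT = 0.326×20.8×(935−538) = 2690 J.
Q = ΔU + W = nCpΔT = 3760 J.
State after step 1: P = 179 kPa, V = 14.1 L, T = 935 K.
Step 2 — Polytropic n=1.23: T₂ = T₁(V₁/V₂)^(n−1) = 935×(0.132)^0.23 = 587 K; P₂ = P₁(V₁/V₂)^n = 14.9 kPa.
W = (P₁V₁−P₂V₂)/(n−1) = (179×14.1−14.9×107)/0.23 = 4100 J.
ΔU = nCvΔT = 0.326×20.8×(587−935) = -2360 J.
Q = ΔU + W = 1740 J.
Net over both steps: W = 5170 J, Q = 5500 J, ΔU = 332 J.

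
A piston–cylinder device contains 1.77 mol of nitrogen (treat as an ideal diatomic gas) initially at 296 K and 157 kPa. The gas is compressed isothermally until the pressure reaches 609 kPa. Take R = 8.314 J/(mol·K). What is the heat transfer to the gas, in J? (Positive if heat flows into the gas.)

-5900 J

V₁ = nRT₁/P₁ = 1.77×8.314×296/157 = 27.7 L.
Isothermal: T stays 296 K; PV = const ⇒ V₂ = 7.15 L, P₂ = 609 kPa.
ΔU = 0 (ideal gas, T constant).
W = nRT ln(V₂/V₁) = 1.77×8.314×296×ln(0.258) = -5900 J.
Q = ΔU + W = -5900 J.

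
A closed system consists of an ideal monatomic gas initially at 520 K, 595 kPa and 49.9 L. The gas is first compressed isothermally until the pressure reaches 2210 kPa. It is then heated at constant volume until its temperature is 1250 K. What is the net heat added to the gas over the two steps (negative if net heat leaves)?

23600 J

n = P₁V₁/(RT₁) = 595×49.9/(8.314×520) = 6.87 mol.
Step 1 — Isothermal: T stays 520 K; PV = const ⇒ V₂ = 13.4 L, P₂ = 2210 kPa.
ΔU = 0 (ideal gas, T constant).
W = nRT ln(V₂/V₁) = 6.87×8.314×520×ln(0.269) = -39000 J.
Q = ΔU + W = -39000 J.
State after step 1: P = 2210 kPa, V = 13.4 L, T = 520 K.
Step 2 — Isochoric: V stays 13.4 L; P/T = const ⇒ T₂ = 1250 K, P₂ = 5310 kPa.
W = 0 (no volume change).
ΔU = nCvΔT = 6.87×12.5×(1250−520) = 62500 J.
Q = ΔU = 62500 J.
Net over both steps: W = -39000 J, Q = 23600 J, ΔU = 62500 J.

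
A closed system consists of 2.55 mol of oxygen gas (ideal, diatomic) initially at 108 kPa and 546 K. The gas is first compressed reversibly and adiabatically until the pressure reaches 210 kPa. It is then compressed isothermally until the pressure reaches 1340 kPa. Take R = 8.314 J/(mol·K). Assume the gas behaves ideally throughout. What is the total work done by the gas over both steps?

-32000 J

V₁ = nRT₁/P₁ = 2.55×8.314×546/108 = 107 L.
Step 1 — Adiabatic: T₂/T₁ = (P₂/P₁)^((γ−1)/γ) ⇒ T₂ = 546×(1.94)^0.286 = 660 K; V₂ = 66.7 L.
ΔU = nCvΔT = 2.55×20.8×(660−546) = 6060 J.
Q = 0 for an adiabatic process, so W = −ΔU = -6060 J.
State after step 1: P = 210 kPa, V = 66.7 L, T = 660 K.
Step 2 — Isothermal: T stays 660 K; PV = const ⇒ V₂ = 10.4 L, P₂ = 1340 kPa.
ΔU = 0 (ideal gas, T constant).
W = nRT ln(V₂/V₁) = 2.55×8.314×660×ln(0.157) = -25900 J.
Q = ΔU + W = -25900 J.
Net over both steps: W = -32000 J, Q = -25900 J, ΔU = 6060 J.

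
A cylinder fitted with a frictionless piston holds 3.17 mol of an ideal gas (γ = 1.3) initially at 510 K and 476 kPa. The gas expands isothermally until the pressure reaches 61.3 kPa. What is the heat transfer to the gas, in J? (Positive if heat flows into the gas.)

V₁ = nRT₁/P₁ = 3.17×8.314×510/476 = 28.2 L.
Isothermal: T stays 510 K; PV = const ⇒ V₂ = 219 L, P₂ = 61.3 kPa.
ΔU = 0 (ideal gas, T constant).
W = nRT ln(V₂/V₁) = 3.17×8.314×510×ln(7.77) = 27500 J.
Q = ΔU + W = 27500 J.

27500 J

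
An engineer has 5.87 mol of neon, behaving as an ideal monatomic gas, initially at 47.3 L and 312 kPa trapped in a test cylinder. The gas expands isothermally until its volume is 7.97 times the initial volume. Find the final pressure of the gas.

T₁ = P₁V₁/(nR) = 312×47.3/(5.87×8.314) = 302 K.
Isothermal: T stays 302 K; PV = const ⇒ V₂ = 377 L, P₂ = 39.1 kPa.

39.1 kPa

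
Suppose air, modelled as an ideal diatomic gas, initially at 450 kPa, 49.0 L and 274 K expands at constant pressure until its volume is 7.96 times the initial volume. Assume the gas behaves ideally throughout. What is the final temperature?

Isobaric: P stays 450 kPa; V/T = const ⇒ T₂ = 2180 K, V₂ = 390 L.

2180 K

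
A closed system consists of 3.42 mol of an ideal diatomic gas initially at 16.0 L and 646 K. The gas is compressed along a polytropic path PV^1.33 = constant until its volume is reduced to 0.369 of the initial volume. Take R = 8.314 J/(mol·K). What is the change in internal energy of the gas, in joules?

P₁ = nRT₁/V₁ = 3.42×8.314×646/16.0 = 1150 kPa.
Polytropic n=1.33: T₂ = T₁(V₁/V₂)^(n−1) = 646×(2.71)^0.33 = 898 K; P₂ = P₁(V₁/V₂)^n = 4320 kPa.
For an ideal gas ΔU = nCvΔT with Cv = (5/2)R = 20.8 J/(mol·K).
ΔU = 3.42×20.8×(898−646) = 17900 J.

17900 J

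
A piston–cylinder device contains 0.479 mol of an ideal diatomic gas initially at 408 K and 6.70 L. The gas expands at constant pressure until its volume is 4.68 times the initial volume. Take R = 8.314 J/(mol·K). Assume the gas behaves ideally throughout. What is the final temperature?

1910 K

P₁ = nRT₁/V₁ = 0.479×8.314×408/6.70 = 243 kPa.
Isobaric: P stays 243 kPa; V/T = const ⇒ T₂ = 1910 K, V₂ = 31.4 L.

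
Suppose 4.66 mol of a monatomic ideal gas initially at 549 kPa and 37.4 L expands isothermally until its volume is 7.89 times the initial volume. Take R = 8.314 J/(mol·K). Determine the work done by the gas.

42400 J

T₁ = P₁V₁/(nR) = 549×37.4/(4.66×8.314) = 530 K.
Isothermal: T stays 530 K; PV = const ⇒ V₂ = 295 L, P₂ = 69.6 kPa.
W = nRT ln(V₂/V₁) = 4.66×8.314×530×ln(7.89) = 42400 J.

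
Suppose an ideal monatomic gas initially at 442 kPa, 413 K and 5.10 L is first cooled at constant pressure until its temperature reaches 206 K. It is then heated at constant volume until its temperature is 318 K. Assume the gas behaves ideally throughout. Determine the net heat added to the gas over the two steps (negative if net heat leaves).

n = P₁V₁/(RT₁) = 442×5.10/(8.314×413) = 0.656 mol.
Step 1 — Isobaric: P stays 442 kPa; V/T = const ⇒ T₂ = 206 K, V₂ = 2.54 L.
W = PΔV = 442×(2.54−5.10) kPa·L = -1130 J.
ΔU = nCvΔT = 0.656×12.5×(206−413) = -1690 J.
Q = ΔU + W = nCpΔT = -2820 J.
State after step 1: P = 442 kPa, V = 2.54 L, T = 206 K.
Step 2 — Isochoric: V stays 2.54 L; P/T = const ⇒ T₂ = 318 K, P₂ = 682 kPa.
W = 0 (no volume change).
ΔU = nCvΔT = 0.656×12.5×(318−206) = 917 J.
Q = ΔU = 917 J.
Net over both steps: W = -1130 J, Q = -1910 J, ΔU = -778 J.

-1910 J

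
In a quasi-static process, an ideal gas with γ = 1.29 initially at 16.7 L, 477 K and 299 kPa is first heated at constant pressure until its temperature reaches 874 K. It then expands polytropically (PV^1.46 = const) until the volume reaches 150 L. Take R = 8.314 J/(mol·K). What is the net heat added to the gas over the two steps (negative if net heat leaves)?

12400 J

n = P₁V₁/(RT₁) = 299×16.7/(8.314×477) = 1.26 mol.
Step 1 — Isobaric: P stays 299 kPa; V/T = const ⇒ T₂ = 874 K, V₂ = 30.6 L.
W = PΔV = 299×(30.6−16.7) kPa·L = 4160 J.
ΔU = nCvΔT = 1.26×28.7×(874−477) = 14300 J.
Q = ΔU + W = nCpΔT = 18500 J.
State after step 1: P = 299 kPa, V = 30.6 L, T = 874 K.
Step 2 — Polytropic n=1.46: T₂ = T₁(V₁/V₂)^(n−1) = 874×(0.204)^0.46 = 421 K; P₂ = P₁(V₁/V₂)^n = 29.4 kPa.
W = (P₁V₁−P₂V₂)/(n−1) = (299×30.6−29.4×150)/0.46 = 10300 J.
ΔU = nCvΔT = 1.26×28.7×(421−874) = -16400 J.
Q = ΔU + W = -6050 J.
Net over both steps: W = 14500 J, Q = 12400 J, ΔU = -2030 J.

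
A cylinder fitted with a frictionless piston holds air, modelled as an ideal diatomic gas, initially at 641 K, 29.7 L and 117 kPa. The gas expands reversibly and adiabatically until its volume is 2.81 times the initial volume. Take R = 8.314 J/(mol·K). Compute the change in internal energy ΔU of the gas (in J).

-2940 J

n = P₁V₁/(RT₁) = 117×29.7/(8.314×641) = 0.652 mol.
Adiabatic: TV^(γ−1) = const ⇒ T₂ = 641×(0.356)^0.400 = 424 K; PV^γ = const ⇒ P₂ = 27.5 kPa.
For an ideal gas ΔU = nCvΔT with Cv = (5/2)R = 20.8 J/(mol·K).
ΔU = 0.652×20.8×(424−641) = -2940 J.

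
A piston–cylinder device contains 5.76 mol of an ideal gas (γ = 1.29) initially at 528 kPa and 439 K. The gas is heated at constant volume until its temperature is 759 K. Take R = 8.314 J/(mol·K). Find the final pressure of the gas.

V₁ = nRT₁/P₁ = 5.76×8.314×439/528 = 39.8 L.
Isochoric: V stays 39.8 L; P/T = const ⇒ T₂ = 759 K, P₂ = 913 kPa.

913 kPa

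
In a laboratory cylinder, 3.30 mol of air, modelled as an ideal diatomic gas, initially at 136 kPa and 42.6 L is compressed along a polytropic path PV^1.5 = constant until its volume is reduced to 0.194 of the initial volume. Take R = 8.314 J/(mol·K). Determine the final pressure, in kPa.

1590 kPa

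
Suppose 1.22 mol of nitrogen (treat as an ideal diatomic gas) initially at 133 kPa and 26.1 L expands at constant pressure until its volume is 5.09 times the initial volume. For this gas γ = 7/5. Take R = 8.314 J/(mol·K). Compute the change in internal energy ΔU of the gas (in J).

35500 J

T₁ = P₁V₁/(nR) = 133×26.1/(1.22×8.314) = 342 K.
Isobaric: P stays 133 kPa; V/T = const ⇒ T₂ = 1740 K, V₂ = 133 L.
For an ideal gas ΔU = nCvΔT with Cv = (5/2)R = 20.8 J/(mol·K).
ΔU = 1.22×20.8×(1740−342) = 35500 J.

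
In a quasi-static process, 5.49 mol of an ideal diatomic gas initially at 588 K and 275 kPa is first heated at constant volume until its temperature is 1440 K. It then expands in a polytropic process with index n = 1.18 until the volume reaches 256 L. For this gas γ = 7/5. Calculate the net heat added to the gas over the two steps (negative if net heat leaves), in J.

V₁ = nRT₁/P₁ = 5.49×8.314×588/275 = 97.6 L.
Step 1 — Isochoric: V stays 97.6 L; P/T = const ⇒ T₂ = 1440 K, P₂ = 673 kPa.
W = 0 (no volume change).
ΔU = nCvΔT = 5.49×20.8×(1440−588) = 97200 J.
Q = ΔU = 97200 J.
State after step 1: P = 673 kPa, V = 97.6 L, T = 1440 K.
Step 2 — Polytropic n=1.18: T₂ = T₁(V₁/V₂)^(n−1) = 1440×(0.381)^0.18 = 1210 K; P₂ = P₁(V₁/V₂)^n = 216 kPa.
W = (P₁V₁−P₂V₂)/(n−1) = (673×97.6−216×256)/0.18 = 58200 J.
ΔU = nCvΔT = 5.49×20.8×(1210−1440) = -26200 J.
Q = ΔU + W = 32000 J.
Net over both steps: W = 58200 J, Q = 129000 J, ΔU = 71000 J.

129000 J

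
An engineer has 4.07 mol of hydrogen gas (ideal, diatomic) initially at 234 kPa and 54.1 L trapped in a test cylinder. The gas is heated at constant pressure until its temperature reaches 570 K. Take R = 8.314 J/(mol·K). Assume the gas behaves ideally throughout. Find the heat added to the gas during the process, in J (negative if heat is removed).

23200 J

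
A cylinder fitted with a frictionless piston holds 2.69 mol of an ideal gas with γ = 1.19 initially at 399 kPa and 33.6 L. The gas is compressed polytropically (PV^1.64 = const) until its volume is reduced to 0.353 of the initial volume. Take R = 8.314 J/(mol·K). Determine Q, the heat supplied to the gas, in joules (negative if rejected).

47000 J

T₁ = P₁V₁/(nR) = 399×33.6/(2.69×8.314) = 599 K.
Polytropic n=1.64: T₂ = T₁(V₁/V₂)^(n−1) = 599×(2.83)^0.64 = 1170 K; P₂ = P₁(V₁/V₂)^n = 2200 kPa.
W = (P₁V₁−P₂V₂)/(n−1) = (399×33.6−2200×11.9)/0.64 = -19800 J.
ΔU = nCvΔT = 2.69×43.8×(1170−599) = 66800 J.
Q = ΔU + W = 47000 J.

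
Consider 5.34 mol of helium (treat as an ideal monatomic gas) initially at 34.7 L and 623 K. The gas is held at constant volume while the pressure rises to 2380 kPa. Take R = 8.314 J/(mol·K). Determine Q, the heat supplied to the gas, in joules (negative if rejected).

82400 J

P₁ = nRT₁/V₁ = 5.34×8.314×623/34.7 = 797 kPa.
Isochoric: V stays 34.7 L; P/T = const ⇒ T₂ = 1860 K, P₂ = 2380 kPa.
W = 0 (no volume change).
ΔU = nCvΔT = 5.34×12.5×(1860−623) = 82400 J.
Q = ΔU = 82400 J.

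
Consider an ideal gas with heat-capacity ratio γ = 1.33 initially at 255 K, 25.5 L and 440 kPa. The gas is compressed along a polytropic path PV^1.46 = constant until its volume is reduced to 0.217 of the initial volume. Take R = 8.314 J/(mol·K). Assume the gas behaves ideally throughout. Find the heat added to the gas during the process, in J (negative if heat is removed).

n = P₁V₁/(RT₁) = 440×25.5/(8.314×255) = 5.29 mol.
Polytropic n=1.46: T₂ = T₁(V₁/V₂)^(n−1) = 255×(4.61)^0.46 = 515 K; P₂ = P₁(V₁/V₂)^n = 4090 kPa.
W = (P₁V₁−P₂V₂)/(n−1) = (440×25.5−4090×5.53)/0.46 = -24900 J.
ΔU = nCvΔT = 5.29×25.2×(515−255) = 34700 J.
Q = ΔU + W = 9800 J.

9800 J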